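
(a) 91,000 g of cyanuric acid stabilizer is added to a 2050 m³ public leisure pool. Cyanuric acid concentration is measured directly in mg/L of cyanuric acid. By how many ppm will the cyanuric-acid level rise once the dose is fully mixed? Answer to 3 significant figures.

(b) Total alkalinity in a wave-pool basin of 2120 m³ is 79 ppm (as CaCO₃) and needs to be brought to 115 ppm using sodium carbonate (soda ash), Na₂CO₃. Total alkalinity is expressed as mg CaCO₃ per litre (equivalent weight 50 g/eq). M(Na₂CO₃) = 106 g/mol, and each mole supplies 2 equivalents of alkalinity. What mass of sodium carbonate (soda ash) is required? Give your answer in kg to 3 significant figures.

(a) Volume: 2050 m³ = 2,050,000 L.
(a) Rise: 91,000 g / 2,050,000 L × 1000 = 44.39 mg/L.

(b) Volume: 2120 m³ = 2,120,000 L.
(b) Alkalinity to add: (115 − 79) = 36 mg/L as CaCO₃ × 2,120,000 L = 76,320 g as CaCO₃.
(b) Equivalents: 76,320 g ÷ 50 g/eq = 1526 eq.
(b) Each mole of Na₂CO₃ supplies 2 eq, so 1526 / 2 = 763.2 mol.
(b) Mass: 763.2 mol × 106 g/mol = 80,900 g.

(a) 44.4 ppm; (b) 80.9 kg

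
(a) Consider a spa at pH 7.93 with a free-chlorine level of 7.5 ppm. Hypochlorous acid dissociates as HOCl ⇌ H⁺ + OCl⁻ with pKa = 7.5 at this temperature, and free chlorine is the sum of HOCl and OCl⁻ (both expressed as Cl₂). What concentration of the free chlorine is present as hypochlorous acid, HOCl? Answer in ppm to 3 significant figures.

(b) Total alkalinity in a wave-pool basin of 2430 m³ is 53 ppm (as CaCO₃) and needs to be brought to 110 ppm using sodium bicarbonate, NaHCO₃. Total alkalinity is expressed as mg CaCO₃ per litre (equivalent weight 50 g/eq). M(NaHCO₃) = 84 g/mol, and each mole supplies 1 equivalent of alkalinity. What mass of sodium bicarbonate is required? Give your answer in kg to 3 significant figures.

(a) [OCl⁻]/[HOCl] = 10^(pH − pKa) = 10^(7.93 − 7.5) = 10^0.43 = 2.692.
(a) Fraction as HOCl = 1 / (1 + 2.692) = 0.2709.
(a) HOCl = 0.2709 × 7.5 ppm = 2.032 ppm.

(b) Volume: 2430 m³ = 2,430,000 L.
(b) Alkalinity to add: (110 − 53) = 57 mg/L as CaCO₃ × 2,430,000 L = 138,500 g as CaCO₃.
(b) Equivalents: 138,500 g ÷ 50 g/eq = 2770 eq.
(b) NaHCO₃ supplies 1 eq per mole → 2770 mol.
(b) Mass: 2770 mol × 84 g/mol = 232,700 g.

(a) 2.03 ppm; (b) 233 kg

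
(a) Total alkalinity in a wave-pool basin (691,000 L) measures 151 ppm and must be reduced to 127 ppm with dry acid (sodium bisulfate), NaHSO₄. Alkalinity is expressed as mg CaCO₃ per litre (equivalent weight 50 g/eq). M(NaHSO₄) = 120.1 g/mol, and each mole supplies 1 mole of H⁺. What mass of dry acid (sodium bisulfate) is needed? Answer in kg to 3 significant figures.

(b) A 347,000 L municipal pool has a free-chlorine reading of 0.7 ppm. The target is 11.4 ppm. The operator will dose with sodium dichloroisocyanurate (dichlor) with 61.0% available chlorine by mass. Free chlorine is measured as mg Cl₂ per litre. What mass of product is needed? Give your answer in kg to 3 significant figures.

(a) Alkalinity to neutralize: (151 − 127) = 24 mg/L as CaCO₃ × 691,000 L = 16,580 g as CaCO₃.
(a) Equivalents of H⁺ required: 16,580 ÷ 50 g/eq = 331.7 eq = 331.7 mol NaHSO₄.
(a) Mass of NaHSO₄: 331.7 × 120.1 = 39,830 g.

(b) Chlorine deficit: 11.4 − 0.7 = 10.7 ppm = 10.7 mg/L as Cl₂.
(b) Cl₂ equivalent needed: 10.7 mg/L × 347,000 L = 3,713,000 mg = 3713 g.
(b) Product at 61.0% available chlorine: 3713 / 0.61 = 6087 g.

(a) 39.8 kg; (b) 6.09 kg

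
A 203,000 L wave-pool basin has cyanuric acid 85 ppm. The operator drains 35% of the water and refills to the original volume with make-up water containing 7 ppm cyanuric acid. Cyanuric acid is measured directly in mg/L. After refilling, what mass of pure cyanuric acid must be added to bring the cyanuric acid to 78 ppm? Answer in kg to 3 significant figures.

4.12 kg

After draining 35% and refilling: 85 × 0.65 + 7 × 0.35 = 57.7 ppm.
Deficit to target: 78 − 57.7 = 20.3 mg/L.
Mass: 20.3 mg/L × 203,000 L = 4121 g cyanuric acid.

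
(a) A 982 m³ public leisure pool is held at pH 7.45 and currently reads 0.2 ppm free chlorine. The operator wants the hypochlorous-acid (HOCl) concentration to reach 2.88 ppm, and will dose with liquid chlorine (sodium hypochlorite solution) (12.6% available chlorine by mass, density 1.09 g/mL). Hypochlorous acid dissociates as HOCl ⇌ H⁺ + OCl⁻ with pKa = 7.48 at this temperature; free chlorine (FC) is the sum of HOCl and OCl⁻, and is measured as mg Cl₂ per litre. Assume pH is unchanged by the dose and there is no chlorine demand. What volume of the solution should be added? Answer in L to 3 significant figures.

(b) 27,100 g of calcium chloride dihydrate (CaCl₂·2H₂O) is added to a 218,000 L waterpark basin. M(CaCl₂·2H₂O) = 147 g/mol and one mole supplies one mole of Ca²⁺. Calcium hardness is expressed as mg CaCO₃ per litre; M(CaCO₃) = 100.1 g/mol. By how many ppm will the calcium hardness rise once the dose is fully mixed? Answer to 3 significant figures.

(a) 38.4 L; (b) 84.7 ppm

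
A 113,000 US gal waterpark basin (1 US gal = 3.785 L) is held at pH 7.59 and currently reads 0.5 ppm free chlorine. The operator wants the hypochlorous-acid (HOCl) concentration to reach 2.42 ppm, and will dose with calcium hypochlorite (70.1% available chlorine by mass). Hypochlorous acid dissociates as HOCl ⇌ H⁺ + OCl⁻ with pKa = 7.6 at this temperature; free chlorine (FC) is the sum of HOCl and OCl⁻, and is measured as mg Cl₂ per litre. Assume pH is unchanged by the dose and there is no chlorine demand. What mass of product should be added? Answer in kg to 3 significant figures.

Volume: 113,000 US gal × 3.785 L/gal = 427,705 L.
[OCl⁻]/[HOCl] = 10^(pH − pKa) = 10^(7.59 − 7.6) = 0.9772; fraction as HOCl = 1/(1 + 0.9772) = 0.5058.
Free chlorine required for 2.42 ppm HOCl: 2.42 / 0.5058 = 4.785 ppm.
FC to add: 4.785 − 0.5 = 4.285 mg/L as Cl₂.
Cl₂ equivalent: 4.285 mg/L × 427,705 L = 1833 g.
Product at 70.1% available Cl: 1833 / 0.701 = 2614 g.

2.61 kg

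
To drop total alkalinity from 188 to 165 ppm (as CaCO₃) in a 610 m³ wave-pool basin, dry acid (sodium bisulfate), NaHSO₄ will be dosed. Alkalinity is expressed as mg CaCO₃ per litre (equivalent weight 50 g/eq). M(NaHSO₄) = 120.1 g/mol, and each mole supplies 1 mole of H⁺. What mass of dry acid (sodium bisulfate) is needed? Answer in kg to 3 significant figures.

Volume: 610 m³ = 610,000 L.
Alkalinity to neutralize: (188 − 165) = 23 mg/L as CaCO₃ × 610,000 L = 14,030 g as CaCO₃.
Equivalents of H⁺ required: 14,030 ÷ 50 g/eq = 280.6 eq = 280.6 mol NaHSO₄.
Mass of NaHSO₄: 280.6 × 120.1 = 33,700 g.

33.7 kg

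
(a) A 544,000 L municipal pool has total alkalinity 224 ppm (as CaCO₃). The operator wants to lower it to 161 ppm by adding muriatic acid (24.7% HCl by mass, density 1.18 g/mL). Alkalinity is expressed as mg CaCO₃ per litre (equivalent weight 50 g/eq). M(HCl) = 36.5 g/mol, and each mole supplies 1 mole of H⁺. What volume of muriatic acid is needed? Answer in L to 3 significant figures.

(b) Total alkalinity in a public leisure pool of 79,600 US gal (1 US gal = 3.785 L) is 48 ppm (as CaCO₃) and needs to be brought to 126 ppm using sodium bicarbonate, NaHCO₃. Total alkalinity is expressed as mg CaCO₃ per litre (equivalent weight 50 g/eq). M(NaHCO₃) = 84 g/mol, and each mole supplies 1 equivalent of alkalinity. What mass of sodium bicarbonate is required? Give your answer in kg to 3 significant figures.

(a) Alkalinity to neutralize: (224 − 161) = 63 mg/L as CaCO₃ × 544,000 L = 34,270 g as CaCO₃.
(a) Equivalents of H⁺ required: 34,270 ÷ 50 g/eq = 685.4 eq = 685.4 mol HCl.
(a) Mass of HCl: 685.4 × 36.5 = 25,020 g.
(a) Mass of 24.7% solution: 25,020 / 0.247 = 101,300 g.
(a) Volume: 101,300 g ÷ 1.18 g/mL = 85,840 mL.

(b) Volume: 79,600 US gal × 3.785 L/gal = 301,286 L.
(b) Alkalinity to add: (126 − 48) = 78 mg/L as CaCO₃ × 301,286 L = 23,500 g as CaCO₃.
(b) Equivalents: 23,500 g ÷ 50 g/eq = 470 eq.
(b) NaHCO₃ supplies 1 eq per mole → 470 mol.
(b) Mass: 470 mol × 84 g/mol = 39,480 g.

(a) 85.8 L; (b) 39.5 kg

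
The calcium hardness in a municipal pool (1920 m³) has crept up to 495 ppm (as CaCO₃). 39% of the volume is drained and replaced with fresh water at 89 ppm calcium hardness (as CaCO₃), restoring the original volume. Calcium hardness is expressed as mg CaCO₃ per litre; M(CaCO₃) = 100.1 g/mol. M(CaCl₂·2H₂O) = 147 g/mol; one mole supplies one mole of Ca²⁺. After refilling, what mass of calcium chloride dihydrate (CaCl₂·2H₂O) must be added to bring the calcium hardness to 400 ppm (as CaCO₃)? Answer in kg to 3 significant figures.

Volume: 1920 m³ = 1,920,000 L.
After draining 39% and refilling: 495 × 0.61 + 89 × 0.39 = 336.66 ppm.
Deficit to target: 400 − 336.66 = 63.34 mg/L.
As CaCO₃: 63.34 mg/L × 1,920,000 L = 121,600 g; ÷ 100.1 = 1215 mol Ca²⁺.
Mass: 1215 × 147 = 178,600 g.

179 kg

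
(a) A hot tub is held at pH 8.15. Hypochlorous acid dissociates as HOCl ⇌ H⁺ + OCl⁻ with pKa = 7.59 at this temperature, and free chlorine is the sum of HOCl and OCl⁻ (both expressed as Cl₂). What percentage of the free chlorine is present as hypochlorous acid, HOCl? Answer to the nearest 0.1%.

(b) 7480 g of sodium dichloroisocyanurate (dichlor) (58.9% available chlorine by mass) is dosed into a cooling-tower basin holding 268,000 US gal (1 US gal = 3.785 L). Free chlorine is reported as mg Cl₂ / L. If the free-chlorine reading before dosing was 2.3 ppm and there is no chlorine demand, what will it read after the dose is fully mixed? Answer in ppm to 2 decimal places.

(a) [OCl⁻]/[HOCl] = 10^(pH − pKa) = 10^(8.15 − 7.59) = 10^0.56 = 3.631.
(a) Fraction as HOCl = 1 / (1 + 3.631) = 0.2159.

(b) Volume: 268,000 US gal × 3.785 L/gal = 1,014,380 L.
(b) Available chlorine delivered: 7480 g × 0.589 = 4406 g as Cl₂.
(b) Concentration rise: 4406 g / 1,014,380 L = 4.343 mg/L = 4.34 ppm.
(b) Final FC: 2.3 + 4.34 = 6.64 ppm.

(a) 21.6%; (b) 6.64 ppm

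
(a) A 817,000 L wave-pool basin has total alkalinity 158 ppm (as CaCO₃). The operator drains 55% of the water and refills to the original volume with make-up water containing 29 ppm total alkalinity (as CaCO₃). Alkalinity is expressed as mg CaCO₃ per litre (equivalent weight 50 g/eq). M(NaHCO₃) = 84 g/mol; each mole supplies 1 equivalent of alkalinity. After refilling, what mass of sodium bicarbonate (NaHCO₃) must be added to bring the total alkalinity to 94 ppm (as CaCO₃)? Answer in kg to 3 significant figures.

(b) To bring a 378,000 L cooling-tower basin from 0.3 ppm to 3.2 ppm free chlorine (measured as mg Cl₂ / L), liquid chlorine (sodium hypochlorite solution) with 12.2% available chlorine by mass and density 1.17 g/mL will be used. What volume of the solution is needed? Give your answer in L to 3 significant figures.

(a) After draining 55% and refilling: 158 × 0.45 + 29 × 0.55 = 87.05 ppm.
(a) Deficit to target: 94 − 87.05 = 6.95 mg/L.
(a) As CaCO₃: 6.95 mg/L × 817,000 L = 5678 g; ÷ 50 g/eq ÷ 1 = 113.6 mol NaHCO₃.
(a) Mass: 113.6 × 84 = 9539 g.

(b) Chlorine deficit: 3.2 − 0.3 = 2.9 ppm = 2.9 mg/L as Cl₂.
(b) Cl₂ equivalent needed: 2.9 mg/L × 378,000 L = 1,096,000 mg = 1096 g.
(b) Product at 12.2% available chlorine: 1096 / 0.122 = 8985 g.
(b) Volume at density 1.17 g/mL: 8985 g ÷ 1.17 g/mL = 7680 mL.

(a) 9.54 kg; (b) 7.68 L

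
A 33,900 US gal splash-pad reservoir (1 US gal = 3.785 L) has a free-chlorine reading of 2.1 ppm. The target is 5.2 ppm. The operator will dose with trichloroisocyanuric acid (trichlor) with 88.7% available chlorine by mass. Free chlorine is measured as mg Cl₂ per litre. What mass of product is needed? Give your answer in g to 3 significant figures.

Volume: 33,900 US gal × 3.785 L/gal = 128,312 L.
Chlorine deficit: 5.2 − 2.1 = 3.1 ppm = 3.1 mg/L as Cl₂.
Cl₂ equivalent needed: 3.1 mg/L × 128,312 L = 397,800 mg = 397.8 g.
Product at 88.7% available chlorine: 397.8 / 0.887 = 448.4 g.

448 g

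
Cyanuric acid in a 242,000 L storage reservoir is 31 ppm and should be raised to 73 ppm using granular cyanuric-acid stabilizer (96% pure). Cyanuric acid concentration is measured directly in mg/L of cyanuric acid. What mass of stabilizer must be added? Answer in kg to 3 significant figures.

CYA to add: (73 − 31) = 42 mg/L × 242,000 L = 10,160 g cyanuric acid.
At 96% purity: 10,160 / 0.96 = 10,590 g product.

10.6 kg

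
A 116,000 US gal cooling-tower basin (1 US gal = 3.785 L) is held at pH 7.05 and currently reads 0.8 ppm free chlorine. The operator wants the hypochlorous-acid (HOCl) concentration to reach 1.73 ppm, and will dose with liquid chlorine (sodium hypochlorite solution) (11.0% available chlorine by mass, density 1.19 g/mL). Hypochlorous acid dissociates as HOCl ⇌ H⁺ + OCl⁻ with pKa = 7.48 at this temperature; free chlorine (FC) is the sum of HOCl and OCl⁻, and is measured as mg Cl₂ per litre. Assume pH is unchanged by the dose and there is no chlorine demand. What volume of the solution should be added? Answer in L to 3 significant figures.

5.28 L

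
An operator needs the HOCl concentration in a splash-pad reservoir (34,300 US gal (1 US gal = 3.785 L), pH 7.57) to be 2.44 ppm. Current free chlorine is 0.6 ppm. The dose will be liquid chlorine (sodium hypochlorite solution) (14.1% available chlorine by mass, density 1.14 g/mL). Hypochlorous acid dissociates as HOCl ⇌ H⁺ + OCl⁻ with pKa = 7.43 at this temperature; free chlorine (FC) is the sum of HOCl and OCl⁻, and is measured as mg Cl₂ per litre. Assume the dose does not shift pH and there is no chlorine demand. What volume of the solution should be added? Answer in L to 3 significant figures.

4.21 L

Volume: 34,300 US gal × 3.785 L/gal = 129,826 L.
[OCl⁻]/[HOCl] = 10^(pH − pKa) = 10^(7.57 − 7.43) = 1.38; fraction as HOCl = 1/(1 + 1.38) = 0.4201.
Free chlorine required for 2.44 ppm HOCl: 2.44 / 0.4201 = 5.808 ppm.
FC to add: 5.808 − 0.6 = 5.208 mg/L as Cl₂.
Cl₂ equivalent: 5.208 mg/L × 129,826 L = 676.1 g.
Product at 14.1% available Cl: 676.1 / 0.141 = 4795 g.
Volume: 4795 g ÷ 1.14 g/mL = 4206 mL.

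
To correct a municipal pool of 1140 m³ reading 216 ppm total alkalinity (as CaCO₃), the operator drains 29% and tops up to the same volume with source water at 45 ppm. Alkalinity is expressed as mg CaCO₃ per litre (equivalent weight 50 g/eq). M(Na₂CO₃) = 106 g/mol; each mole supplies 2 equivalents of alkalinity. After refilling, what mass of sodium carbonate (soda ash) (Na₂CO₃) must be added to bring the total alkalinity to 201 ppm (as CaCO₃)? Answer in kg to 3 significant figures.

41.8 kg

Volume: 1140 m³ = 1,140,000 L.
After draining 29% and refilling: 216 × 0.71 + 45 × 0.29 = 166.41 ppm.
Deficit to target: 201 − 166.41 = 34.59 mg/L.
As CaCO₃: 34.59 mg/L × 1,140,000 L = 39,430 g; ÷ 50 g/eq ÷ 2 = 394.3 mol Na₂CO₃.
Mass: 394.3 × 106 = 41,800 g.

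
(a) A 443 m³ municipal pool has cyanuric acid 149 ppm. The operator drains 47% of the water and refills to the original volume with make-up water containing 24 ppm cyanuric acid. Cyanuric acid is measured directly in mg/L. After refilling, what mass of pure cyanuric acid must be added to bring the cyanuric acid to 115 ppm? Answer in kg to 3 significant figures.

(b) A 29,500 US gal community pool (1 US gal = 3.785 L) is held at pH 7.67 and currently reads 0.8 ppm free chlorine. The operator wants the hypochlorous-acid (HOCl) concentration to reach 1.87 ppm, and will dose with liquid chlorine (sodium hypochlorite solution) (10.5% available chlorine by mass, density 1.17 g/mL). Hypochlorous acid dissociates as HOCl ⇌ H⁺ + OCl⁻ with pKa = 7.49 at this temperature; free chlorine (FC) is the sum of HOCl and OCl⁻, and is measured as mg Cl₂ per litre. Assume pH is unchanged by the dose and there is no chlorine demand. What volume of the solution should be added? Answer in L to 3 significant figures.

(a) 11.0 kg; (b) 3.55 L

(a) Volume: 443 m³ = 443,000 L.
(a) After draining 47% and refilling: 149 × 0.53 + 24 × 0.47 = 90.25 ppm.
(a) Deficit to target: 115 − 90.25 = 24.75 mg/L.
(a) Mass: 24.75 mg/L × 443,000 L = 10,960 g cyanuric acid.

(b) Volume: 29,500 US gal × 3.785 L/gal = 111,658 L.
(b) [OCl⁻]/[HOCl] = 10^(pH − pKa) = 10^(7.67 − 7.49) = 1.514; fraction as HOCl = 1/(1 + 1.514) = 0.3978.
(b) Free chlorine required for 1.87 ppm HOCl: 1.87 / 0.3978 = 4.7 ppm.
(b) FC to add: 4.7 − 0.8 = 3.9 mg/L as Cl₂.
(b) Cl₂ equivalent: 3.9 mg/L × 111,658 L = 435.5 g.
(b) Product at 10.5% available Cl: 435.5 / 0.105 = 4148 g.
(b) Volume: 4148 g ÷ 1.17 g/mL = 3545 mL.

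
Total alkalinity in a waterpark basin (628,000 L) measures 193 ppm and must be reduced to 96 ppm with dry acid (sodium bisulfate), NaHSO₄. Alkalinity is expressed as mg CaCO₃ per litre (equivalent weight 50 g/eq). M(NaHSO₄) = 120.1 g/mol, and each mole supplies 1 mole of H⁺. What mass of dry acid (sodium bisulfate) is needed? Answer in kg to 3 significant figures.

Alkalinity to neutralize: (193 − 96) = 97 mg/L as CaCO₃ × 628,000 L = 60,920 g as CaCO₃.
Equivalents of H⁺ required: 60,920 ÷ 50 g/eq = 1218 eq = 1218 mol NaHSO₄.
Mass of NaHSO₄: 1218 × 120.1 = 146,300 g.

146 kg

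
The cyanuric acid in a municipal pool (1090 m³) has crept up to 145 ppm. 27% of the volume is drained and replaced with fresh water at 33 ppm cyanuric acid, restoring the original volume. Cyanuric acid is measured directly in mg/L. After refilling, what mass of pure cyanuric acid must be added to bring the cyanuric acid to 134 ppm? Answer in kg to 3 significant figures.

Volume: 1090 m³ = 1,090,000 L.
After draining 27% and refilling: 145 × 0.73 + 33 × 0.27 = 114.76 ppm.
Deficit to target: 134 − 114.76 = 19.24 mg/L.
Mass: 19.24 mg/L × 1,090,000 L = 20,970 g cyanuric acid.

21.0 kg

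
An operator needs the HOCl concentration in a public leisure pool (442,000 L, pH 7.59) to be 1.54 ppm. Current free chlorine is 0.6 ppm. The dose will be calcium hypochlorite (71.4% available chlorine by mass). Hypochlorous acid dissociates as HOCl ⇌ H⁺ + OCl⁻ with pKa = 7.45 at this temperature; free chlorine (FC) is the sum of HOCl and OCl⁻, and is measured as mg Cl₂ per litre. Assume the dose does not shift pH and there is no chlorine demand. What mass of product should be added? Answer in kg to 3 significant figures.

1.90 kg

[OCl⁻]/[HOCl] = 10^(pH − pKa) = 10^(7.59 − 7.45) = 1.38; fraction as HOCl = 1/(1 + 1.38) = 0.4201.
Free chlorine required for 1.54 ppm HOCl: 1.54 / 0.4201 = 3.666 ppm.
FC to add: 3.666 − 0.6 = 3.066 mg/L as Cl₂.
Cl₂ equivalent: 3.066 mg/L × 442,000 L = 1355 g.
Product at 71.4% available Cl: 1355 / 0.714 = 1898 g.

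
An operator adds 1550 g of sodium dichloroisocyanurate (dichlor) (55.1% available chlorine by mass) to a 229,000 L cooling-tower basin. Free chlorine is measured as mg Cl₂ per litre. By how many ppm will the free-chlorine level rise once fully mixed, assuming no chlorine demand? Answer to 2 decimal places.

3.73 ppm

Available chlorine delivered: 1550 g × 0.551 = 854.1 g as Cl₂.
Concentration rise: 854.1 g / 229,000 L = 3.729 mg/L = 3.73 ppm.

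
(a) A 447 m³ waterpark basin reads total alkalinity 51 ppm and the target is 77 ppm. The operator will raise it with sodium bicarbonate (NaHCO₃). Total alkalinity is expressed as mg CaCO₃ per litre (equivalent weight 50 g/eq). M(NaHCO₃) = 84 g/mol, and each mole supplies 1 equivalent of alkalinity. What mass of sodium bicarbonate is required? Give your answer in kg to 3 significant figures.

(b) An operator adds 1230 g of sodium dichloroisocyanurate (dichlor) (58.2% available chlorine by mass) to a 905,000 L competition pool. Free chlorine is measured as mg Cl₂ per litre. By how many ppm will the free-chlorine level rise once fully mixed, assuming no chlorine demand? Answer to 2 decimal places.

(a) Volume: 447 m³ = 447,000 L.
(a) Alkalinity to add: (77 − 51) = 26 mg/L as CaCO₃ × 447,000 L = 11,620 g as CaCO₃.
(a) Equivalents: 11,620 g ÷ 50 g/eq = 232.4 eq.
(a) NaHCO₃ supplies 1 eq per mole → 232.4 mol.
(a) Mass: 232.4 mol × 84 g/mol = 19,520 g.

(b) Available chlorine delivered: 1230 g × 0.582 = 715.9 g as Cl₂.
(b) Concentration rise: 715.9 g / 905,000 L = 0.791 mg/L = 0.79 ppm.

(a) 19.5 kg; (b) 0.79 ppm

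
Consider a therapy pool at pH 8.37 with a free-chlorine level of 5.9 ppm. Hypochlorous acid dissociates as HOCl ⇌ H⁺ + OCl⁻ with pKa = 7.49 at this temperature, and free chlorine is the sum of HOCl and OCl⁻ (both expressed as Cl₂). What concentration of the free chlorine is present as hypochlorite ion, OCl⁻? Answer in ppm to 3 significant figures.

[OCl⁻]/[HOCl] = 10^(pH − pKa) = 10^(8.37 − 7.49) = 10^0.88 = 7.586.
Fraction as HOCl = 1 / (1 + 7.586) = 0.1165.
OCl⁻ = (1 − 0.1165) × 5.9 ppm = 5.213 ppm.

5.21 ppm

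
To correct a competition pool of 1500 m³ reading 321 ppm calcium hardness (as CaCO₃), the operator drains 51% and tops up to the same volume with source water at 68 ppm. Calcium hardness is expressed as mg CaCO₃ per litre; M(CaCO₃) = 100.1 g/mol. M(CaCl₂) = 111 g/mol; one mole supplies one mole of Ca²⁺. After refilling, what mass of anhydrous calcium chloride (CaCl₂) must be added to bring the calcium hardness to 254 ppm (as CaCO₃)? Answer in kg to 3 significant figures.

Volume: 1500 m³ = 1,500,000 L.
After draining 51% and refilling: 321 × 0.49 + 68 × 0.51 = 191.97 ppm.
Deficit to target: 254 − 191.97 = 62.03 mg/L.
As CaCO₃: 62.03 mg/L × 1,500,000 L = 93,040 g; ÷ 100.1 = 929.5 mol Ca²⁺.
Mass: 929.5 × 111 = 103,200 g.

103 kg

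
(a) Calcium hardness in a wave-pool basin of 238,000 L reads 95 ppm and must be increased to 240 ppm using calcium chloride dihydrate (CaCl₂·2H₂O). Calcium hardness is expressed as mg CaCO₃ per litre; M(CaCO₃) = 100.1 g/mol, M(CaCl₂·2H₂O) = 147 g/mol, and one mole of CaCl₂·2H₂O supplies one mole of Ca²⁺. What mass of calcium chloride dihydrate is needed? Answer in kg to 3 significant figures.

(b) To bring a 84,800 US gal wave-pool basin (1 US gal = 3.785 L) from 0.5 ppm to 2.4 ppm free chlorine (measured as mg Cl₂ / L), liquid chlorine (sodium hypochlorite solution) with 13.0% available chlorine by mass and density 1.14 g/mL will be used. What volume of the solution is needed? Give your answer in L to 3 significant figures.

(a) 50.7 kg; (b) 4.11 L

(a) Hardness to add: (240 − 95) = 145 mg/L as CaCO₃ × 238,000 L = 34,510 g as CaCO₃.
(a) Moles of Ca²⁺ (1 mol Ca²⁺ ≡ 1 mol CaCO₃): 34,510 / 100.1 g/mol = 344.8 mol.
(a) Mass of CaCl₂·2H₂O: 344.8 × 147 = 50,680 g.

(b) Volume: 84,800 US gal × 3.785 L/gal = 320,968 L.
(b) Chlorine deficit: 2.4 − 0.5 = 1.9 ppm = 1.9 mg/L as Cl₂.
(b) Cl₂ equivalent needed: 1.9 mg/L × 320,968 L = 609,800 mg = 609.8 g.
(b) Product at 13.0% available chlorine: 609.8 / 0.13 = 4691 g.
(b) Volume at density 1.14 g/mL: 4691 g ÷ 1.14 g/mL = 4115 mL.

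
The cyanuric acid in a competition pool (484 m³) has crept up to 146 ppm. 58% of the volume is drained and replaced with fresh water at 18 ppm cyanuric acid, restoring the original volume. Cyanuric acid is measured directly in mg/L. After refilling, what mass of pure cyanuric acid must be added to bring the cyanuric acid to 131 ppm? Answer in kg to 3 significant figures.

Volume: 484 m³ = 484,000 L.
After draining 58% and refilling: 146 × 0.42 + 18 × 0.58 = 71.76 ppm.
Deficit to target: 131 − 71.76 = 59.24 mg/L.
Mass: 59.24 mg/L × 484,000 L = 28,670 g cyanuric acid.

28.7 kg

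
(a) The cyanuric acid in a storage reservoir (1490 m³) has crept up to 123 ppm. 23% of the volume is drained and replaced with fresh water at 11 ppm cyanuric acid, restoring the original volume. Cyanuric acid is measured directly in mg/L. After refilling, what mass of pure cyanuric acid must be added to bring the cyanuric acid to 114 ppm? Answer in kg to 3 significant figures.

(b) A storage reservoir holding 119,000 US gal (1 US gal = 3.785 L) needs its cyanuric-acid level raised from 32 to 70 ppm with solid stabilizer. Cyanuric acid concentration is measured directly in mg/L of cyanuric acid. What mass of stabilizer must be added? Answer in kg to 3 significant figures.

(a) 25.0 kg; (b) 17.1 kg

(a) Volume: 1490 m³ = 1,490,000 L.
(a) After draining 23% and refilling: 123 × 0.77 + 11 × 0.23 = 97.24 ppm.
(a) Deficit to target: 114 − 97.24 = 16.76 mg/L.
(a) Mass: 16.76 mg/L × 1,490,000 L = 24,970 g cyanuric acid.

(b) Volume: 119,000 US gal × 3.785 L/gal = 450,415 L.
(b) CYA to add: (70 − 32) = 38 mg/L × 450,415 L = 17,120 g cyanuric acid.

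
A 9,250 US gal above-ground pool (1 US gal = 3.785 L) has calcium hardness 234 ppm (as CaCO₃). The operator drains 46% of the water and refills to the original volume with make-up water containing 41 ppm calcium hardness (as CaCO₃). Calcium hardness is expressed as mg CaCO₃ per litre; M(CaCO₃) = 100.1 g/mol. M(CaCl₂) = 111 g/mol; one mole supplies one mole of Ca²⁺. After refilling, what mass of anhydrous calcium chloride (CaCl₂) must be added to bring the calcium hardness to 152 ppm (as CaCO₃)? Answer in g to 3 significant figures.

Volume: 9,250 US gal × 3.785 L/gal = 35,011 L.
After draining 46% and refilling: 234 × 0.54 + 41 × 0.46 = 145.22 ppm.
Deficit to target: 152 − 145.22 = 6.78 mg/L.
As CaCO₃: 6.78 mg/L × 35,011 L = 237.4 g; ÷ 100.1 = 2.371 mol Ca²⁺.
Mass: 2.371 × 111 = 263.2 g.

263 g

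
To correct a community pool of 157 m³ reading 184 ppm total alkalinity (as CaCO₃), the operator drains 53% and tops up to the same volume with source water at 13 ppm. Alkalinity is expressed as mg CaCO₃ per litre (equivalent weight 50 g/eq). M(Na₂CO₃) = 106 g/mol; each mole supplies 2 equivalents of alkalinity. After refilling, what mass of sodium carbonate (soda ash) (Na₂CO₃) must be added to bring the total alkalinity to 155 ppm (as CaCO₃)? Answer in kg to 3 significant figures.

Volume: 157 m³ = 157,000 L.
After draining 53% and refilling: 184 × 0.47 + 13 × 0.53 = 93.37 ppm.
Deficit to target: 155 − 93.37 = 61.63 mg/L.
As CaCO₃: 61.63 mg/L × 157,000 L = 9676 g; ÷ 50 g/eq ÷ 2 = 96.76 mol Na₂CO₃.
Mass: 96.76 × 106 = 10,260 g.

10.3 kg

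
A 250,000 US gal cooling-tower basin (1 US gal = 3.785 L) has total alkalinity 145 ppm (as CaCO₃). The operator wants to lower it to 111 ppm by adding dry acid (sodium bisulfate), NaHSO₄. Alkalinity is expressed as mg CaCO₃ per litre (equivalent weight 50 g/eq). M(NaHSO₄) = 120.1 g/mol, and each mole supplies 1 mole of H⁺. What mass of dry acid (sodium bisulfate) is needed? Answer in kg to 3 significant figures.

Volume: 250,000 US gal × 3.785 L/gal = 946,250 L.
Alkalinity to neutralize: (145 − 111) = 34 mg/L as CaCO₃ × 946,250 L = 32,170 g as CaCO₃.
Equivalents of H⁺ required: 32,170 ÷ 50 g/eq = 643.5 eq = 643.5 mol NaHSO₄.
Mass of NaHSO₄: 643.5 × 120.1 = 77,280 g.

77.3 kg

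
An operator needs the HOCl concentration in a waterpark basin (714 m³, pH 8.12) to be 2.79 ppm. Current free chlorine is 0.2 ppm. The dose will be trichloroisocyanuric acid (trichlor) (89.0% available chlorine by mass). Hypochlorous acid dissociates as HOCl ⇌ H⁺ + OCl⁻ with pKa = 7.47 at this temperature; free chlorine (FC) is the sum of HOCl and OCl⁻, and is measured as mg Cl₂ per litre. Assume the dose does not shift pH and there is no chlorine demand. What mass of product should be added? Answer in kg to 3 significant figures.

12.1 kg

Volume: 714 m³ = 714,000 L.
[OCl⁻]/[HOCl] = 10^(pH − pKa) = 10^(8.12 − 7.47) = 4.467; fraction as HOCl = 1/(1 + 4.467) = 0.1829.
Free chlorine required for 2.79 ppm HOCl: 2.79 / 0.1829 = 15.25 ppm.
FC to add: 15.25 − 0.2 = 15.05 mg/L as Cl₂.
Cl₂ equivalent: 15.05 mg/L × 714,000 L = 10,750 g.
Product at 89.0% available Cl: 10,750 / 0.89 = 12,080 g.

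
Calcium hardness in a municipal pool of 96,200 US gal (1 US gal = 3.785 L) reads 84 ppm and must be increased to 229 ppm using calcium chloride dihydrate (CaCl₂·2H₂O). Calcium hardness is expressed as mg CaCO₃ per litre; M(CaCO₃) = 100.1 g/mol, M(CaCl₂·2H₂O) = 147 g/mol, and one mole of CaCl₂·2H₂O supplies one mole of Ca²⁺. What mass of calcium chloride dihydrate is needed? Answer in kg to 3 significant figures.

77.5 kg

Volume: 96,200 US gal × 3.785 L/gal = 364,117 L.
Hardness to add: (229 − 84) = 145 mg/L as CaCO₃ × 364,117 L = 52,800 g as CaCO₃.
Moles of Ca²⁺ (1 mol Ca²⁺ ≡ 1 mol CaCO₃): 52,800 / 100.1 g/mol = 527.4 mol.
Mass of CaCl₂·2H₂O: 527.4 × 147 = 77,530 g.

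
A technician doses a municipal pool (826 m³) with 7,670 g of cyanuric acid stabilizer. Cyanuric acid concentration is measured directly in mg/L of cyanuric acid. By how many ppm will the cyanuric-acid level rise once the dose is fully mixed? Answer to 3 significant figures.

9.29 ppm

Volume: 826 m³ = 826,000 L.
Rise: 7,670 g / 826,000 L × 1000 = 9.286 mg/L.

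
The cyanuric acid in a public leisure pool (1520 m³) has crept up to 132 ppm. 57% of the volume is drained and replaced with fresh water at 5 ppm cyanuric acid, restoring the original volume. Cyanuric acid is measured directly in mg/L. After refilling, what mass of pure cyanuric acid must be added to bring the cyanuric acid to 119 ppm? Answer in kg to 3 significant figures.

Volume: 1520 m³ = 1,520,000 L.
After draining 57% and refilling: 132 × 0.43 + 5 × 0.57 = 59.61 ppm.
Deficit to target: 119 − 59.61 = 59.39 mg/L.
Mass: 59.39 mg/L × 1,520,000 L = 90,270 g cyanuric acid.

90.3 kg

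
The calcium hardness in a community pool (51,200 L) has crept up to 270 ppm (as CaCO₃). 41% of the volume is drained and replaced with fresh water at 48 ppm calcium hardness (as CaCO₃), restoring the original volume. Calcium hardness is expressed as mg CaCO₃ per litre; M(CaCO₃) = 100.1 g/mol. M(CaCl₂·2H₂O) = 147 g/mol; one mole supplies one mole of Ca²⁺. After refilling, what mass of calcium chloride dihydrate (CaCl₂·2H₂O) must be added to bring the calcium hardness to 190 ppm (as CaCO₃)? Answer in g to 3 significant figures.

829 g

After draining 41% and refilling: 270 × 0.59 + 48 × 0.41 = 178.98 ppm.
Deficit to target: 190 − 178.98 = 11.02 mg/L.
As CaCO₃: 11.02 mg/L × 51,200 L = 564.2 g; ÷ 100.1 = 5.637 mol Ca²⁺.
Mass: 5.637 × 147 = 828.6 g.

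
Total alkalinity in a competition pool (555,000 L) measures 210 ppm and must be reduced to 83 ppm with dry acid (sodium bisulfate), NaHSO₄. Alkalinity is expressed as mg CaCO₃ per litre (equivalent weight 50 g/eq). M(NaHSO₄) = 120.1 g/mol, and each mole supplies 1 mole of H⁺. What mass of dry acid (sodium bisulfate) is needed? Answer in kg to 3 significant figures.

Alkalinity to neutralize: (210 − 83) = 127 mg/L as CaCO₃ × 555,000 L = 70,480 g as CaCO₃.
Equivalents of H⁺ required: 70,480 ÷ 50 g/eq = 1410 eq = 1410 mol NaHSO₄.
Mass of NaHSO₄: 1410 × 120.1 = 169,300 g.

169 kg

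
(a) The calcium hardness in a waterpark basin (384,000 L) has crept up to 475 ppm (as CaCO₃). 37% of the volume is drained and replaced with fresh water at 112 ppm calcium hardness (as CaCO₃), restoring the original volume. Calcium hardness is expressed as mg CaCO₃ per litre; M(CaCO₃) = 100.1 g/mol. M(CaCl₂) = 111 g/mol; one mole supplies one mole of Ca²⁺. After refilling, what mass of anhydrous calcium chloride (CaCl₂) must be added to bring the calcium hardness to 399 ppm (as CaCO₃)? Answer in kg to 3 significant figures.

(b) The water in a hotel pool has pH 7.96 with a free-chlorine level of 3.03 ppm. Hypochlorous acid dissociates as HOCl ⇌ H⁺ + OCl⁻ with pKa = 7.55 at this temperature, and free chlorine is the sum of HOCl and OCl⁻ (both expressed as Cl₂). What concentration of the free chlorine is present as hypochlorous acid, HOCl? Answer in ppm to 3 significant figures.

(a) 24.8 kg; (b) 0.849 ppm

(a) After draining 37% and refilling: 475 × 0.63 + 112 × 0.37 = 340.69 ppm.
(a) Deficit to target: 399 − 340.69 = 58.31 mg/L.
(a) As CaCO₃: 58.31 mg/L × 384,000 L = 22,390 g; ÷ 100.1 = 223.7 mol Ca²⁺.
(a) Mass: 223.7 × 111 = 24,830 g.

(b) [OCl⁻]/[HOCl] = 10^(pH − pKa) = 10^(7.96 − 7.55) = 10^0.41 = 2.57.
(b) Fraction as HOCl = 1 / (1 + 2.57) = 0.2801.
(b) HOCl = 0.2801 × 3.03 ppm = 0.8486 ppm.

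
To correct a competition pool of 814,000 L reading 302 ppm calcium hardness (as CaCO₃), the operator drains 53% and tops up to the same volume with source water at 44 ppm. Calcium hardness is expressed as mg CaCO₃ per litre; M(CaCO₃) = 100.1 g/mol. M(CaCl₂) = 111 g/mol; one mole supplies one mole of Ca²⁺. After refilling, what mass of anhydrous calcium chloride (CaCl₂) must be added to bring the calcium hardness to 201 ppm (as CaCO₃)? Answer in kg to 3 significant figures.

32.3 kg

After draining 53% and refilling: 302 × 0.47 + 44 × 0.53 = 165.26 ppm.
Deficit to target: 201 − 165.26 = 35.74 mg/L.
As CaCO₃: 35.74 mg/L × 814,000 L = 29,090 g; ÷ 100.1 = 290.6 mol Ca²⁺.
Mass: 290.6 × 111 = 32,260 g.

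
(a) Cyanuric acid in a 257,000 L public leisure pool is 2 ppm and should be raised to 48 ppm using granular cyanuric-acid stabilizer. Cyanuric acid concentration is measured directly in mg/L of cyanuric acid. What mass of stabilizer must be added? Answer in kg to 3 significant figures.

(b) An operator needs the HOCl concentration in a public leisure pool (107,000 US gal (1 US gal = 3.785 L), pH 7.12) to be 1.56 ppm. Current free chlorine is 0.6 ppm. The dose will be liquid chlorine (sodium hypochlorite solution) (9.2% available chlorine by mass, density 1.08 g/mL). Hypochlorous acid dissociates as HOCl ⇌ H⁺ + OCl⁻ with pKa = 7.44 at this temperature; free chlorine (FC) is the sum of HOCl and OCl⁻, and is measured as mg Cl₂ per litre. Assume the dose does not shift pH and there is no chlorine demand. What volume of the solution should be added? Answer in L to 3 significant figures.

(a) 11.8 kg; (b) 6.96 L

(a) CYA to add: (48 − 2) = 46 mg/L × 257,000 L = 11,820 g cyanuric acid.

(b) Volume: 107,000 US gal × 3.785 L/gal = 404,995 L.
(b) [OCl⁻]/[HOCl] = 10^(pH − pKa) = 10^(7.12 − 7.44) = 0.4786; fraction as HOCl = 1/(1 + 0.4786) = 0.6763.
(b) Free chlorine required for 1.56 ppm HOCl: 1.56 / 0.6763 = 2.307 ppm.
(b) FC to add: 2.307 − 0.6 = 1.707 mg/L as Cl₂.
(b) Cl₂ equivalent: 1.707 mg/L × 404,995 L = 691.2 g.
(b) Product at 9.2% available Cl: 691.2 / 0.092 = 7513 g.
(b) Volume: 7513 g ÷ 1.08 g/mL = 6956 mL.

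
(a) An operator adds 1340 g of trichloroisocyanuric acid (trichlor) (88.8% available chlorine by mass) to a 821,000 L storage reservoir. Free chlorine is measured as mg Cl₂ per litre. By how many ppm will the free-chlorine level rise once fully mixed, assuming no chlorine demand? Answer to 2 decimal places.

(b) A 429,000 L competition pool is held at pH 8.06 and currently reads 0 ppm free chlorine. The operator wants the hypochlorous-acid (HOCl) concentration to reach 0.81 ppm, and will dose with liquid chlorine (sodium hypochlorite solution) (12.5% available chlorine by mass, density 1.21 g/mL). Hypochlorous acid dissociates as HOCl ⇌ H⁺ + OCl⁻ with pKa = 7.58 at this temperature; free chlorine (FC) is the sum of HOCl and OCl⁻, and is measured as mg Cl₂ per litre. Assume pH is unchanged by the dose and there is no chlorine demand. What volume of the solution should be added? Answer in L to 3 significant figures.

(a) 1.45 ppm; (b) 9.24 L

(a) Available chlorine delivered: 1340 g × 0.888 = 1190 g as Cl₂.
(a) Concentration rise: 1190 g / 821,000 L = 1.449 mg/L = 1.45 ppm.

(b) [OCl⁻]/[HOCl] = 10^(pH − pKa) = 10^(8.06 − 7.58) = 3.02; fraction as HOCl = 1/(1 + 3.02) = 0.2488.
(b) Free chlorine required for 0.81 ppm HOCl: 0.81 / 0.2488 = 3.256 ppm.
(b) FC to add: 3.256 − 0 = 3.256 mg/L as Cl₂.
(b) Cl₂ equivalent: 3.256 mg/L × 429,000 L = 1397 g.
(b) Product at 12.5% available Cl: 1397 / 0.125 = 11,180 g.
(b) Volume: 11,180 g ÷ 1.21 g/mL = 9236 mL.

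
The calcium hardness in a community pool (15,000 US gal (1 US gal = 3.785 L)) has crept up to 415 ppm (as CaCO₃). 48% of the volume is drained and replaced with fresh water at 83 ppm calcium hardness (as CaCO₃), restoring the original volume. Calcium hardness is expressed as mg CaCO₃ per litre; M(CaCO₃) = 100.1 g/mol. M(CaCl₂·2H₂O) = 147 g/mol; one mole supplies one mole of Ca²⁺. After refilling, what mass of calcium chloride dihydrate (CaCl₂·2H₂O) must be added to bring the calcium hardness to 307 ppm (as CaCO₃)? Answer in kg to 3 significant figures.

Volume: 15,000 US gal × 3.785 L/gal = 56,775 L.
After draining 48% and refilling: 415 × 0.52 + 83 × 0.48 = 255.64 ppm.
Deficit to target: 307 − 255.64 = 51.36 mg/L.
As CaCO₃: 51.36 mg/L × 56,775 L = 2916 g; ÷ 100.1 = 29.13 mol Ca²⁺.
Mass: 29.13 × 147 = 4282 g.

4.28 kg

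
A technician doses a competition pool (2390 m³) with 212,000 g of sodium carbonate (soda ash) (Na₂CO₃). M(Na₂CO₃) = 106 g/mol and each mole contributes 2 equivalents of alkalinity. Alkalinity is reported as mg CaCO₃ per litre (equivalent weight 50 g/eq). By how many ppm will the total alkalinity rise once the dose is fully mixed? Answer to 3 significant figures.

Volume: 2390 m³ = 2,390,000 L.
Moles of Na₂CO₃: 212,000 g ÷ 106 g/mol = 2000 mol → 4000 eq of alkalinity.
As CaCO₃: 4000 eq × 50 g/eq = 200,000 g.
Rise: 200,000 g / 2,390,000 L × 1000 = 83.68 mg/L.

83.7 ppm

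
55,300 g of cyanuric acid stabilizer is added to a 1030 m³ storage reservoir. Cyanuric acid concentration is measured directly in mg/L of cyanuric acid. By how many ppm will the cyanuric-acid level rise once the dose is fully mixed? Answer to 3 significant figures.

Volume: 1030 m³ = 1,030,000 L.
Rise: 55,300 g / 1,030,000 L × 1000 = 53.69 mg/L.

53.7 ppm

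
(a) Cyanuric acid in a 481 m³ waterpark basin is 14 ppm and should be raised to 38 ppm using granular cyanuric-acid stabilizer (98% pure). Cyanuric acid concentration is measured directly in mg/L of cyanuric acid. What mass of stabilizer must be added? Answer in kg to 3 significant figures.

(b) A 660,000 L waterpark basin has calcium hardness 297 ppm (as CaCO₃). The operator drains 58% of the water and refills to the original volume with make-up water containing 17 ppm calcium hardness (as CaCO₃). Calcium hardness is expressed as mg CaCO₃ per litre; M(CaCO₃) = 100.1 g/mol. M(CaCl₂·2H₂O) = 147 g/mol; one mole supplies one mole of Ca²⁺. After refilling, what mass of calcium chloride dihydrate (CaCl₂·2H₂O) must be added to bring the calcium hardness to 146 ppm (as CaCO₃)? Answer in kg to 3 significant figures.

(a) 11.8 kg; (b) 11.0 kg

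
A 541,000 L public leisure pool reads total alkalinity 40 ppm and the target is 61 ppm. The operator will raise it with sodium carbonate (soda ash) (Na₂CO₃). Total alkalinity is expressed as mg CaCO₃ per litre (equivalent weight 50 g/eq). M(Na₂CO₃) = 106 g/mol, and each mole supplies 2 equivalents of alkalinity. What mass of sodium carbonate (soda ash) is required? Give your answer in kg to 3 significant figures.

12.0 kg

Alkalinity to add: (61 − 40) = 21 mg/L as CaCO₃ × 541,000 L = 11,360 g as CaCO₃.
Equivalents: 11,360 g ÷ 50 g/eq = 227.2 eq.
Each mole of Na₂CO₃ supplies 2 eq, so 227.2 / 2 = 113.6 mol.
Mass: 113.6 mol × 106 g/mol = 12,040 g.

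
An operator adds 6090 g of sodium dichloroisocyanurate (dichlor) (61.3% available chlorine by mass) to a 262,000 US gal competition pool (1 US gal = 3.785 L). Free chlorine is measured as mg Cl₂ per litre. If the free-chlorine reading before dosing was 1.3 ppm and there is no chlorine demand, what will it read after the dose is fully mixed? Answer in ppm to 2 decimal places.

5.06 ppm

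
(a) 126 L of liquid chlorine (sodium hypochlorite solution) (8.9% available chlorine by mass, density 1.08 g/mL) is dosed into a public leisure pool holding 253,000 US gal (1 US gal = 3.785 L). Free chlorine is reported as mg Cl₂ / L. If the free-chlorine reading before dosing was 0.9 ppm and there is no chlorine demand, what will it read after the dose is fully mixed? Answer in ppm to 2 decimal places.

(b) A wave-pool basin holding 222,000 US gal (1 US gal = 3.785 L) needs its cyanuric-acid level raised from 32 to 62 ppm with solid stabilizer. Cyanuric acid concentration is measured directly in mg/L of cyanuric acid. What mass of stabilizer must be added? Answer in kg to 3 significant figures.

(a) 13.55 ppm; (b) 25.2 kg

(a) Volume: 253,000 US gal × 3.785 L/gal = 957,605 L.
(a) Mass of solution: 126 L × 1000 mL/L × 1.08 g/mL = 136,100 g.
(a) Available chlorine delivered: 136,100 g × 0.089 = 12,110 g as Cl₂.
(a) Concentration rise: 12,110 g / 957,605 L = 12.65 mg/L = 12.65 ppm.
(a) Final FC: 0.9 + 12.65 = 13.55 ppm.

(b) Volume: 222,000 US gal × 3.785 L/gal = 840,270 L.
(b) CYA to add: (62 − 32) = 30 mg/L × 840,270 L = 25,210 g cyanuric acid.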